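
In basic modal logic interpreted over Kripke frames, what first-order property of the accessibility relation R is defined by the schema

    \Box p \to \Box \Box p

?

Transitivity

This is the 4 axiom.
It corresponds to transitivity: \forall x \forall y \forall z (Rxy \wedge Ryz \to Rxz).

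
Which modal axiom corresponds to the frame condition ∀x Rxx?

□ψ → ψ

This is reflexivity; the standard corresponding axiom is T: □ψ → ψ.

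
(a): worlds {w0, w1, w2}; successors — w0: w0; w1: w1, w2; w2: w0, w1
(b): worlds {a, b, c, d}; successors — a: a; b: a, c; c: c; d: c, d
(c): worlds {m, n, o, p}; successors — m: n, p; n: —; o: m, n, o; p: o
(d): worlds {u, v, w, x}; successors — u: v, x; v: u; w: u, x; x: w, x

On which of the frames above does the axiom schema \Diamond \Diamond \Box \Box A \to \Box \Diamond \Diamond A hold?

The schema corresponds to a generalized confluence (Geach) condition: \forall x \forall y \forall z ((x R^2 y \wedge xRz) \to \exists w (y R^2 w \wedge z R^2 w)).
(a): satisfies the condition.
(b): fails — bR²a, bRc but no w with aR²w and cR²w.
(c): fails — mR²o, mRn but no w with oR²w and nR²w.
(d): satisfies the condition.

(a), (d)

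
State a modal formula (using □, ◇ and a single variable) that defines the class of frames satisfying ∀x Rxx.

□s → s

A defining formula is □s → s (the T axiom).
Suppose □s→s is valid. At any x set V(s)={w : Rxw}. Then □s holds at x, so s holds at x, i.e. Rxx.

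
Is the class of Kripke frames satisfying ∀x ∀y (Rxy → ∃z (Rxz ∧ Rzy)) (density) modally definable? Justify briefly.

Definable; □□q → □q defines it

This is a Sahlqvist condition; the C4 axiom □□q → □q defines it.
Suppose □□q→□q is valid. Take Rxy and set V(q)={w : xR²w}. Then □□q at x, so □q at x, so q at y, i.e. ∃z(Rxz∧Rzy).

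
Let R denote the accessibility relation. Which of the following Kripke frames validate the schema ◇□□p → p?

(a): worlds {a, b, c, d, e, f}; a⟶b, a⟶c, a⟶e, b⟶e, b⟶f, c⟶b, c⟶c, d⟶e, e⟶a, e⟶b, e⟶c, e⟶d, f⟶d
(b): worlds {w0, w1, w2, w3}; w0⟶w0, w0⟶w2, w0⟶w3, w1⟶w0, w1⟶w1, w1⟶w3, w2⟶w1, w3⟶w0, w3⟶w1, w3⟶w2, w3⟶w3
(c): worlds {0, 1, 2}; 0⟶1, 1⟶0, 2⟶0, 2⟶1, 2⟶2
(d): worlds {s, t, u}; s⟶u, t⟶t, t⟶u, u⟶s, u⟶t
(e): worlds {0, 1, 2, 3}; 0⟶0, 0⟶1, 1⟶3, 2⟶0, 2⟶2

(b)

The schema corresponds to a generalized confluence (Geach) condition: ∀x ∀y (xRy → ∃w (yR²w ∧ x = w)).
(a): fails — aRc but no w with cR²w and a=w.
(b): holds.
(c): fails — 0R1 but no w with 1R²w and 0=w.
(d): fails — sRu but no w with uR²w and s=w.
(e): fails — 0R1 but no w with 1R²w and 0=w.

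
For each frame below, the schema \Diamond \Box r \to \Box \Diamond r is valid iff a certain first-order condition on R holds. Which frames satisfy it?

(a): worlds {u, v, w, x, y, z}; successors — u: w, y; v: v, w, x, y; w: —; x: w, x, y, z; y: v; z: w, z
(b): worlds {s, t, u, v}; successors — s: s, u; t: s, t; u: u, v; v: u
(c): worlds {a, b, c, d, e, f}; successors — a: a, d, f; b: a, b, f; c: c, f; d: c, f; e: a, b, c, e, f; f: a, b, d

Frame correspondent (Sahlqvist): \forall x \forall y \forall z (Rxy \wedge Rxz \to \exists w (Ryw \wedge Rzw)) — i.e. convergence.
(a): fails — Ruw and Ruw but w and w have no common successor.
(b): holds.
(c): fails — Rad and Raf but d and f have no common successor.
Valid on: (b).

(b)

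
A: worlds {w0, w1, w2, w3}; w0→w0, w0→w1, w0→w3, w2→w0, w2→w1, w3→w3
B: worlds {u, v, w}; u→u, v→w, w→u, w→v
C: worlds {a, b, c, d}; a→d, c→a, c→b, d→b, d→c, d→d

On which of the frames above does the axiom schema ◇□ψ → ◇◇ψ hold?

Frame correspondent (Sahlqvist): ∀x ∀y (xRy → ∃w (yRw ∧ xR²w)) — i.e. a generalized confluence (Geach) condition.
A: fails — w0Rw1 but no w with w1Rw and w0R²w.
B: ✓.
C: fails — cRb but no w with bRw and cR²w.

B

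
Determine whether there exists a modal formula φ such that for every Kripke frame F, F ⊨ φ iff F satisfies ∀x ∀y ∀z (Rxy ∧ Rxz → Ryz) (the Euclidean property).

Definable; ◇r → □◇r defines it

Yes: it is the Euclidean property, defined by the 5 schema ◇r → □◇r.
Suppose ◇r→□◇r is valid. Take Rxy, Rxz and set V(r)={y}. Then ◇r at x, so □◇r at x, so ◇r at z, so some w with Rzw has r; w=y, i.e. Rzy. By symmetry of the argument, Ryz.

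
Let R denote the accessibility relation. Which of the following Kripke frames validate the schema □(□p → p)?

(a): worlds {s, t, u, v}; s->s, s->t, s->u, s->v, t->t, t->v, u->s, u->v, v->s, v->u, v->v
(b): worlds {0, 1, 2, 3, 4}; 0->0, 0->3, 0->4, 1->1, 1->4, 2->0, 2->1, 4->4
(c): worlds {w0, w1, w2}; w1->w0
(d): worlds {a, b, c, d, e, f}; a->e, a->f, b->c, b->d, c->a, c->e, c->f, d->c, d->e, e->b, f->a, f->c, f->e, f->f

none

Frame correspondent (Sahlqvist): ∀x ∀y (Rxy → Ryy) — i.e. shift-reflexivity.
(a): fails — Rvu but not Ruu.
(b): fails — R03 but not R33.
(c): fails — Rw1w0 but not Rw0w0.
(d): fails — Rbc but not Rcc.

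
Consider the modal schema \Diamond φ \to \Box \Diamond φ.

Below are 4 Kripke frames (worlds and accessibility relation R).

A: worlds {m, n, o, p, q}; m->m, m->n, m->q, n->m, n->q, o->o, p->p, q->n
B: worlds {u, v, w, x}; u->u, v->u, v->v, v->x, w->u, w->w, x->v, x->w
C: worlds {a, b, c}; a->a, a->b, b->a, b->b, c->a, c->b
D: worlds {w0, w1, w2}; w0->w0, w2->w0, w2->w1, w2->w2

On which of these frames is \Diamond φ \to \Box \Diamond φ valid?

This is the axiom for the Euclidean property; its first-order frame correspondent is \forall x \forall y \forall z (Rxy \wedge Rxz \to Ryz).
A: fails — Rmq and Rmm but not Rqm.
B: fails — Rvu and Rvv but not Ruv.
C: satisfies the condition.
D: fails — Rw2w0 and Rw2w2 but not Rw0w2.

C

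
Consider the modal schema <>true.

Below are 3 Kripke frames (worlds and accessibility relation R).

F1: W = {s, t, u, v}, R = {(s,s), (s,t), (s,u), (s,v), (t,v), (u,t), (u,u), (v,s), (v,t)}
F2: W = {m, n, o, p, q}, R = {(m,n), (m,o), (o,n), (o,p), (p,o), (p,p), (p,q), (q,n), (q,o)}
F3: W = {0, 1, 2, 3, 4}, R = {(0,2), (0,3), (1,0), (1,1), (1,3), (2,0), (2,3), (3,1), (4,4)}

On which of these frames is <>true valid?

Frame correspondent (Sahlqvist): forall x exists y Rxy — i.e. seriality.
F1: ✓.
F2: fails — world n has no successor.
F3: ✓.

F1, F3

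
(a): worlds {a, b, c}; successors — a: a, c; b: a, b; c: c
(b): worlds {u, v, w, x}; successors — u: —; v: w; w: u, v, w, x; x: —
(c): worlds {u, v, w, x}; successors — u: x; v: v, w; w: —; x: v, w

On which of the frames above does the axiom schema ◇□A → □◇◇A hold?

The schema corresponds to a generalized confluence (Geach) condition: ∀x ∀y ∀z ((xRy ∧ xRz) → ∃w (yRw ∧ zR²w)).
(a): condition met.
(b): fails — wRu, wRu but no t with uRt and uR²t.
(c): fails — vRv, vRw but no t with vRt and wR²t.

(a)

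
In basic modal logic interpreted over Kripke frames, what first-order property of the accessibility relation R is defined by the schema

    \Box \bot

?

Emptiness of R

□⊥ is valid iff no world has any successor (otherwise □⊥ fails at any world with one).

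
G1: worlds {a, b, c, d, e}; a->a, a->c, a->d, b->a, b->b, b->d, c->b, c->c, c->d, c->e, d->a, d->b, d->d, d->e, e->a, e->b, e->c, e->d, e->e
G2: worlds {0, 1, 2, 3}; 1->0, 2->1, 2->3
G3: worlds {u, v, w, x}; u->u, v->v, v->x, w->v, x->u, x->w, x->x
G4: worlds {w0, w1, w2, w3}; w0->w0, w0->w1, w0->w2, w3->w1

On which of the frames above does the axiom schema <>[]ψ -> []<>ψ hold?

Frame correspondent (Sahlqvist): forall x forall y forall z (Rxy & Rxz -> exists w (Ryw & Rzw)) — i.e. convergence.
G1: condition met.
G2: fails — R10 and R10 but 0 and 0 have no common successor.
G3: fails — Rxw and Rxu but w and u have no common successor.
G4: fails — Rw0w1 and Rw0w1 but w1 and w1 have no common successor.

G1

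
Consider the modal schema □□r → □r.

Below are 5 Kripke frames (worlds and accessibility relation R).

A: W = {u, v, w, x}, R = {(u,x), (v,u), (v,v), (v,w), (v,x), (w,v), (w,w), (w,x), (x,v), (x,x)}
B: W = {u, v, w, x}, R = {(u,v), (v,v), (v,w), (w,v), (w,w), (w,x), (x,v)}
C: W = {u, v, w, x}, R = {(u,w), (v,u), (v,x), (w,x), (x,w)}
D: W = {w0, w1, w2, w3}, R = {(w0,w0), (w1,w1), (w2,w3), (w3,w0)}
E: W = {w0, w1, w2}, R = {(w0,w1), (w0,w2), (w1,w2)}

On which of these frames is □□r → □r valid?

A, B

The schema corresponds to density: ∀x ∀y (Rxy → ∃z (Rxz ∧ Rzy)).
A: satisfies the condition.
B: satisfies the condition.
C: fails — Rxw but no z with Rxz and Rzw.
D: fails — Rw2w3 but no z with Rw2z and Rzw3.
E: fails — Rw1w2 but no z with Rw1z and Rzw2.
Valid on: A, B.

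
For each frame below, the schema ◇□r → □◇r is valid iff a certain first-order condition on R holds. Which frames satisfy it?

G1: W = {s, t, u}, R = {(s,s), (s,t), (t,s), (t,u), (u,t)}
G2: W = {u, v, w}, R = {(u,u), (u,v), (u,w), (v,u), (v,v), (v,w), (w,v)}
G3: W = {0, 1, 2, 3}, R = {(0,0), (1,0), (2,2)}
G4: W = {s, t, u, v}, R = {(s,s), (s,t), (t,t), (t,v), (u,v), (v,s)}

G1, G2, G3

The schema corresponds to convergence: ∀x ∀y ∀z (Rxy ∧ Rxz → ∃w (Ryw ∧ Rzw)).
G1: ✓.
G2: ✓.
G3: ✓.
G4: fails — Rtv and Rtt but v and t have no common successor.
Valid on: G1, G2, G3.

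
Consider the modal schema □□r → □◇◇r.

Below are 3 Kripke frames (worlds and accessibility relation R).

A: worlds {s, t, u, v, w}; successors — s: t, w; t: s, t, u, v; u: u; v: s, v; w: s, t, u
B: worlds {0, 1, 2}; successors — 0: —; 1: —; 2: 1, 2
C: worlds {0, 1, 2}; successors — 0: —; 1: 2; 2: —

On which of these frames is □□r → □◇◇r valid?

The schema corresponds to a generalized confluence (Geach) condition: ∀x ∀z (xRz → ∃w (xR²w ∧ zR²w)).
A: holds.
B: fails — 2R1 but no w with 2R²w and 1R²w.
C: fails — 1R2 but no w with 1R²w and 2R²w.

A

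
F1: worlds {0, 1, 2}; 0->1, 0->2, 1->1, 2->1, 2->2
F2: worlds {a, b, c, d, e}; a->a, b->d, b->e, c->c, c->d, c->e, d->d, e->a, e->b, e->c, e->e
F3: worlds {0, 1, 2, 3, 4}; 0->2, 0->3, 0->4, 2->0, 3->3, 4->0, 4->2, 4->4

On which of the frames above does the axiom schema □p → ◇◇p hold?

F1, F2

This is the axiom for a generalized confluence (Geach) condition; its first-order frame correspondent is ∀x ∃w (xRw ∧ xR²w).
F1: satisfies the condition.
F2: satisfies the condition.
F3: fails — at 1 but no w with 1Rw and 1R²w.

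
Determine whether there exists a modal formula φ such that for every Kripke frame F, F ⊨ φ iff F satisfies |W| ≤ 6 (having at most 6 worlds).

Not definable by any modal formula

If a class were modally definable it would be closed under disjoint unions (Goldblatt–Thomason).
Any modal formula valid on each of 7 disjoint one-world frames is valid on their disjoint union (validity is preserved under disjoint unions). Each one-world frame has |W|=1≤6, but the union has |W|=7.
So no modal formula (or set of formulas) defines exactly the |W|≤6 frames.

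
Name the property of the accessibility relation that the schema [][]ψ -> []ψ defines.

density: forall x forall y (Rxy -> exists z (Rxz & Rzy))

Suppose □□ψ→□ψ is valid. Take Rxy and set V(ψ)={w : xR²w}. Then □□ψ at x, so □ψ at x, so ψ at y, i.e. ∃z(Rxz∧Rzy).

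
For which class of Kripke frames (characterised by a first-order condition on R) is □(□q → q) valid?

shift-reflexivity: ∀x ∀y (Rxy → Ryy)

Suppose □(□q→q) is valid. Take Rxy and set V(q)={w : Ryw}. Then at y, □q holds; since □(□q→q) at x, □q→q at y, so q at y, i.e. Ryy.
The converse is a direct semantic check.
Frame condition: ∀x ∀y (Rxy → Ryy).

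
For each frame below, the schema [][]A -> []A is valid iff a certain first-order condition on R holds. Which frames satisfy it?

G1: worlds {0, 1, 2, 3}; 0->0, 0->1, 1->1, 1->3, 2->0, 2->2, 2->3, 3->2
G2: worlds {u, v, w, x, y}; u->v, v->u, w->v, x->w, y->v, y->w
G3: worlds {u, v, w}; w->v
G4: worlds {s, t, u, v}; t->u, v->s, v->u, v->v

G1

The schema corresponds to density: forall x forall y (Rxy -> exists z (Rxz & Rzy)).
G1: holds.
G2: fails — Ruv but no z with Ruz and Rzv.
G3: fails — Rwv but no z with Rwz and Rzv.
G4: fails — Rtu but no z with Rtz and Rzu.
Valid on: G1.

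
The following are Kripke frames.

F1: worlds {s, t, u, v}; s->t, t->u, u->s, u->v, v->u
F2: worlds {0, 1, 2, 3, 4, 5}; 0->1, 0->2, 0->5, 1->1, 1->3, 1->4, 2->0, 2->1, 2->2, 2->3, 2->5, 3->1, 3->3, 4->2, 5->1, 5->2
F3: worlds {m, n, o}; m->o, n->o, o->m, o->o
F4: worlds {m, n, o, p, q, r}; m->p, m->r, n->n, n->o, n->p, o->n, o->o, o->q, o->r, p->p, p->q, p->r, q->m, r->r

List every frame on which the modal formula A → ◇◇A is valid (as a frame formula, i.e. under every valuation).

Frame correspondent (Sahlqvist): ∀x ∃w (x = w ∧ xR²w) — i.e. a generalized confluence (Geach) condition.
F1: fails — at s but no w with s=w and sR²w.
F2: fails — at 4 but no w with 4=w and 4R²w.
F3: fails — at n but no w with n=w and nR²w.
F4: fails — at m but no w with m=w and mR²w.
Valid on no frame.

none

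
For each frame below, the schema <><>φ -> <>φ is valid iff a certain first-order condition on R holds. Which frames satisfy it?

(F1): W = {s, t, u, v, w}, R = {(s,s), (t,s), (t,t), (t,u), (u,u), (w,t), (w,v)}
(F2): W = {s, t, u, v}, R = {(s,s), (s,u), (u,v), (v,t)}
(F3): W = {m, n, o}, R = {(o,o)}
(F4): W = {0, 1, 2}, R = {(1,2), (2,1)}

(F3)

Frame correspondent (Sahlqvist): forall x forall y forall z (Rxy & Ryz -> Rxz) — i.e. transitivity.
(F1): fails — Rwt and Rts but not Rws.
(F2): fails — Rsu and Ruv but not Rsv.
(F3): holds.
(F4): fails — R12 and R21 but not R11.
Valid on: (F3).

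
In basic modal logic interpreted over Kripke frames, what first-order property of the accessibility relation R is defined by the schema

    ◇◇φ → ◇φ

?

transitivity

Equivalently (dual form): □φ → □□φ.
Suppose □φ→□□φ is valid. Take Rxy, Ryz and set V(φ)={w : Rxw}. Then □φ at x, so □□φ at x, so □φ at y, so φ at z, i.e. Rxz.
The converse is a direct semantic check.
So the correspondent is transitivity.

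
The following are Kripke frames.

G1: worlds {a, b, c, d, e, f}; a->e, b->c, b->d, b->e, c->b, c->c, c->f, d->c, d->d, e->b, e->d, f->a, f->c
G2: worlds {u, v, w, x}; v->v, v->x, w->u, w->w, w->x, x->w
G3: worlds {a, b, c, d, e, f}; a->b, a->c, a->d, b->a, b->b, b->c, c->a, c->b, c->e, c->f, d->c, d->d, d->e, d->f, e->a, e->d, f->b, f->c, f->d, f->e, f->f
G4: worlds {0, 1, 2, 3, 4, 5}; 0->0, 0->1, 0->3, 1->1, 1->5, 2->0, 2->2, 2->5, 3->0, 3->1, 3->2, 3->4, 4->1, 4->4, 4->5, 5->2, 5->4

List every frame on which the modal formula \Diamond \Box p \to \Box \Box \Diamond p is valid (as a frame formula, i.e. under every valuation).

Frame correspondent (Sahlqvist): \forall x \forall y \forall z ((xRy \wedge x R^2 z) \to \exists w (yRw \wedge zRw)) — i.e. a generalized confluence (Geach) condition.
G1: fails — bRe, bR²f but no w with eRw and fRw.
G2: fails — vRv, vR²x but no t with vRt and xRt.
G3: ✓.
G4: fails — 0R0, 0R²5 but no w with 0Rw and 5Rw.
Valid on: G3.

G3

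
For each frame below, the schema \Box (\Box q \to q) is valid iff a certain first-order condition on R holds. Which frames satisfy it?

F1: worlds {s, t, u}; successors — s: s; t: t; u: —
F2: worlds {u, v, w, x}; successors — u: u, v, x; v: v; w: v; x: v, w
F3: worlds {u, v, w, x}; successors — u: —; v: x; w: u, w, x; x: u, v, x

This is the axiom for shift-reflexivity; its first-order frame correspondent is \forall x \forall y (Rxy \to Ryy).
F1: satisfies the condition.
F2: fails — Rxw but not Rww.
F3: fails — Rwu but not Ruu.
Valid on: F1.

F1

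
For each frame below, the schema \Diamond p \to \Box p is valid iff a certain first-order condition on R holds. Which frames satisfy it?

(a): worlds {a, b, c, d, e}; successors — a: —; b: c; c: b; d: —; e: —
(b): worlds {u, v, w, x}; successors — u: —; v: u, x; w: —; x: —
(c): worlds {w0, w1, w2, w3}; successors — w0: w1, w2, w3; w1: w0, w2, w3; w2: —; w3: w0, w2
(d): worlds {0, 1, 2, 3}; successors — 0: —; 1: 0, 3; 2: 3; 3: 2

(a)

Frame correspondent (Sahlqvist): \forall x \forall y \forall z (Rxy \wedge Rxz \to y = z) — i.e. partial functionality.
(a): condition met.
(b): fails — v sees both u and x.
(c): fails — w0 sees both w1 and w2.
(d): fails — 1 sees both 0 and 3.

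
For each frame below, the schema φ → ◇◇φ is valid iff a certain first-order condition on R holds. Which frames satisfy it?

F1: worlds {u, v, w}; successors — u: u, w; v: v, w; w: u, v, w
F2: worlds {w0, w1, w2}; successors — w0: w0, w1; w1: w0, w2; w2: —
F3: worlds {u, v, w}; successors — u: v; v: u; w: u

This is the axiom for a generalized confluence (Geach) condition; its first-order frame correspondent is ∀x ∃w (x = w ∧ xR²w).
F1: ✓.
F2: fails — at w2 but no w with w2=w and w2R²w.
F3: fails — at w but no t with w=t and wR²t.

F1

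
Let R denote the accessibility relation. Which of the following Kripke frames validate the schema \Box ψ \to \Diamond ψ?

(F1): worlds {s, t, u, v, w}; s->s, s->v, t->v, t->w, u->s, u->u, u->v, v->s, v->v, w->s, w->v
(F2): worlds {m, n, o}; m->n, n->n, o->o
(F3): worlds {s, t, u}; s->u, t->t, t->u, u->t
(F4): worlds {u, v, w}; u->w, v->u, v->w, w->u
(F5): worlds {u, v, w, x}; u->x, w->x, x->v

(F1), (F2), (F3), (F4)

Frame correspondent (Sahlqvist): \forall x \exists y Rxy — i.e. seriality.
(F1): holds.
(F2): holds.
(F3): holds.
(F4): holds.
(F5): fails — world v has no successor.
Valid on: (F1), (F2), (F3), (F4).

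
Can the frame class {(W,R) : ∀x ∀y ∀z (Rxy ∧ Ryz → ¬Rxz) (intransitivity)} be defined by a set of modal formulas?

Any modally definable frame class is closed under surjective bounded morphisms.
The 5-cycle (worlds 0,1,2,3,4 with 0→1→2→3→4→0) is intransitive. Mapping every world to a single reflexive point • is a surjective bounded morphism; the reflexive point is not intransitive (R••∧R•• but R••).
So no modal formula (or set of formulas) defines exactly the intransitive frames.

No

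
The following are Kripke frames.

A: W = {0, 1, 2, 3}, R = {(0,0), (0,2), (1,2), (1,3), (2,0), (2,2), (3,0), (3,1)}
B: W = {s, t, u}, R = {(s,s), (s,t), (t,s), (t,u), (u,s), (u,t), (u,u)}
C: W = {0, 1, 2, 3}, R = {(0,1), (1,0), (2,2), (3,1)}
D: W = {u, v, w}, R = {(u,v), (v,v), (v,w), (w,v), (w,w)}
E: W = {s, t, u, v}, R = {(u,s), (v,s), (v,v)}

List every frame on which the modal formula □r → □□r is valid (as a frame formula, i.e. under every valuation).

E

The schema corresponds to transitivity: ∀x ∀y ∀z (Rxy ∧ Ryz → Rxz).
A: fails — R12 and R20 but not R10.
B: fails — Rts and Rst but not Rtt.
C: fails — R01 and R10 but not R00.
D: fails — Ruv and Rvw but not Ruw.
E: condition met.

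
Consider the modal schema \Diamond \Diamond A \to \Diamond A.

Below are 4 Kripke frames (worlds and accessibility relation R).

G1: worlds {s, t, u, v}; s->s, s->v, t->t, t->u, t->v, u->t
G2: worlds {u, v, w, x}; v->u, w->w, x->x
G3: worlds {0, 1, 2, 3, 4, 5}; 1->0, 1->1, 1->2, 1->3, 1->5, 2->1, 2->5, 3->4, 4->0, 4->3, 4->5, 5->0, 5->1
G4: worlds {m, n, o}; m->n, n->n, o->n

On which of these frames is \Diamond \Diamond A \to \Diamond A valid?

G2, G4

Frame correspondent (Sahlqvist): \forall x \forall y (x R^2 y \to \exists w (y = w \wedge xRw)) — i.e. a generalized confluence (Geach) condition.
G1: fails — uR²u but no w with u=w and uRw.
G2: holds.
G3: fails — 1R²4 but no w with 4=w and 1Rw.
G4: holds.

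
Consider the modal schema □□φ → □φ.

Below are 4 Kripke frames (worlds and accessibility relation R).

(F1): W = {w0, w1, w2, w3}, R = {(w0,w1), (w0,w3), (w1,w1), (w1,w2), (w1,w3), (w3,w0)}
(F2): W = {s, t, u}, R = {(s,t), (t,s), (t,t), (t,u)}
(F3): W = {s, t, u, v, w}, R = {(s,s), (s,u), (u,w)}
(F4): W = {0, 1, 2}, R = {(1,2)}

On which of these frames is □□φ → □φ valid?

(F2)

Frame correspondent (Sahlqvist): ∀x ∀y (Rxy → ∃z (Rxz ∧ Rzy)) — i.e. density.
(F1): fails — Rw3w0 but no z with Rw3z and Rzw0.
(F2): satisfies the condition.
(F3): fails — Ruw but no z with Ruz and Rzw.
(F4): fails — R12 but no z with R1z and Rz2.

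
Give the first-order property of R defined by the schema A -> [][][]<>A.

This is a Sahlqvist (Geach-type) schema ◇^0□^0A → □^3◇^1A.
First-order correspondent: forall x forall z (x R^3 z -> exists w (x = w & zRw)).

forall x forall z (x R^3 z -> exists w (x = w & zRw))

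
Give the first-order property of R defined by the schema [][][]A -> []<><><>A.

forall x forall z (xRz -> exists w (x R^3 w & z R^3 w))

This is a Sahlqvist (Geach-type) schema ◇^0□^3A → □^1◇^3A.
Minimal-valuation argument: fix x; take any y with xR^0y and any z with xR^1z. Set V(A) to the set of worlds R-reachable from y in exactly 3 steps. Then □^3A holds at y, so the antecedent holds at x; validity forces ◇^3A at z, giving a w with zR^3w and yR^3w.
First-order correspondent: forall x forall z (xRz -> exists w (x R^3 w & z R^3 w)).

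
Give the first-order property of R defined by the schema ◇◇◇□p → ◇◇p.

This is a Sahlqvist (Geach-type) schema ◇^3□^1p → □^0◇^2p.
First-order correspondent: ∀x ∀y (xR³y → ∃w (yRw ∧ xR²w)).

∀x ∀y (xR³y → ∃w (yRw ∧ xR²w))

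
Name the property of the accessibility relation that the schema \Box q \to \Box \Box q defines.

transitivity

Suppose □q→□□q is valid. Take Rxy, Ryz and set V(q)={w : Rxw}. Then □q at x, so □□q at x, so □q at y, so q at z, i.e. Rxz.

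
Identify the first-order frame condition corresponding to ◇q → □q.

This is the CD axiom.
Its frame correspondent is partial functionality — ∀x ∀y ∀z (Rxy ∧ Rxz → y = z).

Partial functionality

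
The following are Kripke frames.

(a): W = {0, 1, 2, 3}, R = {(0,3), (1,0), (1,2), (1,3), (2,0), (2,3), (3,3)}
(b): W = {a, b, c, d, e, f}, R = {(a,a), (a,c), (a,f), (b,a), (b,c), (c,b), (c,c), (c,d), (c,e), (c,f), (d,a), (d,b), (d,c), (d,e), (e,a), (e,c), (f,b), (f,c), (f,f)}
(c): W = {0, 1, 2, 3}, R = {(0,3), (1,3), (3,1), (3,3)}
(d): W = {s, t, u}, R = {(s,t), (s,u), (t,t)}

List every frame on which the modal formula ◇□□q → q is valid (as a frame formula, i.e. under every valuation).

(b)

Frame correspondent (Sahlqvist): ∀x ∀y (xRy → ∃w (yR²w ∧ x = w)) — i.e. a generalized confluence (Geach) condition.
(a): fails — 0R3 but no w with 3R²w and 0=w.
(b): condition met.
(c): fails — 0R3 but no w with 3R²w and 0=w.
(d): fails — sRt but no w with tR²w and s=w.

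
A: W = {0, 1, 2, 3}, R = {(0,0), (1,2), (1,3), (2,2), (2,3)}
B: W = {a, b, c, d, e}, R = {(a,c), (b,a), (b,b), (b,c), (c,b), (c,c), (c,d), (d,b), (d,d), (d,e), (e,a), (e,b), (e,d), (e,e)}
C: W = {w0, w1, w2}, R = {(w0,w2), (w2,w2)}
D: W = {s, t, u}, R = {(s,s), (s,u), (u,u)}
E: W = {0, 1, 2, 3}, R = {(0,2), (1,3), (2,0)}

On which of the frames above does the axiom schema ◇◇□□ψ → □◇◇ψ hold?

B, C, D

The schema corresponds to a generalized confluence (Geach) condition: ∀x ∀y ∀z ((xR²y ∧ xRz) → ∃w (yR²w ∧ zR²w)).
A: fails — 1R²2, 1R3 but no w with 2R²w and 3R²w.
B: condition met.
C: condition met.
D: condition met.
E: fails — 0R²0, 0R2 but no w with 0R²w and 2R²w.
Valid on: B, C, D.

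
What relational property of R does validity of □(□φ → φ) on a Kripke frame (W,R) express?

shift-reflexivity

Suppose □(□φ→φ) is valid. Take Rxy and set V(φ)={w : Ryw}. Then at y, □φ holds; since □(□φ→φ) at x, □φ→φ at y, so φ at y, i.e. Ryy.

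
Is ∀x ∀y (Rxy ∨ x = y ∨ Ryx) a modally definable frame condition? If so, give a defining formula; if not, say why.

Modal frame validity is preserved under disjoint unions.
Take 4 disjoint single-world reflexive frames: each is trivially connected, but their disjoint union has 4 worlds with no edge between distinct components, so it is not connected.
Hence connectedness of R is not modally definable.

Not definable by any modal formula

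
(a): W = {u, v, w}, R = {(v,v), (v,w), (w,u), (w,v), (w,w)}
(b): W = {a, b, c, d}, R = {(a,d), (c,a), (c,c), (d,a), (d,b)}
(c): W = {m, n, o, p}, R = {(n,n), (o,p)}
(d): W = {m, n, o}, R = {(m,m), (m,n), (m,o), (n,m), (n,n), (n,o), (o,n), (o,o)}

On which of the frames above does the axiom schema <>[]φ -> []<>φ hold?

The schema corresponds to convergence: forall x forall y forall z (Rxy & Rxz -> exists w (Ryw & Rzw)).
(a): fails — Rww and Rwu but w and u have no common successor.
(b): fails — Rcc and Rca but c and a have no common successor.
(c): fails — Rop and Rop but p and p have no common successor.
(d): ✓.
Valid on: (d).

(d)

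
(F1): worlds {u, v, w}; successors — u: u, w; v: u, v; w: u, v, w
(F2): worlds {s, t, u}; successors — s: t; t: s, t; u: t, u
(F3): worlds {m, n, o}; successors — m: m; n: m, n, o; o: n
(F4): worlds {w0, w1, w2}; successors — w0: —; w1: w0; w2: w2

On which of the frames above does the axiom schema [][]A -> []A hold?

(F1), (F2), (F3)

The schema corresponds to density: forall x forall y (Rxy -> exists z (Rxz & Rzy)).
(F1): ✓.
(F2): ✓.
(F3): ✓.
(F4): fails — Rw1w0 but no z with Rw1z and Rzw0.
Valid on: (F1), (F2), (F3).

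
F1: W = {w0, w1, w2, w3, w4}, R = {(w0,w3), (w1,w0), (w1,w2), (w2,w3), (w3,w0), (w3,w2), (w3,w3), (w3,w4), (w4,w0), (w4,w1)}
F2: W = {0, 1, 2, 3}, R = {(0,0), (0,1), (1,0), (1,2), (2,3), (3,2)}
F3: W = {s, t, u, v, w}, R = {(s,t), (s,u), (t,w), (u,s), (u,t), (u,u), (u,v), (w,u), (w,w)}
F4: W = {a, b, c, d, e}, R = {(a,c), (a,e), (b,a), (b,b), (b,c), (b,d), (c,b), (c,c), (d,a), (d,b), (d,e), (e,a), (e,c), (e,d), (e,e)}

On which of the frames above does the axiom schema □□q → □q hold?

Frame correspondent (Sahlqvist): ∀x ∀y (Rxy → ∃z (Rxz ∧ Rzy)) — i.e. density.
F1: fails — Rw1w2 but no z with Rw1z and Rzw2.
F2: fails — R32 but no z with R3z and Rz2.
F3: ✓.
F4: ✓.
Valid on: F3, F4.

F3, F4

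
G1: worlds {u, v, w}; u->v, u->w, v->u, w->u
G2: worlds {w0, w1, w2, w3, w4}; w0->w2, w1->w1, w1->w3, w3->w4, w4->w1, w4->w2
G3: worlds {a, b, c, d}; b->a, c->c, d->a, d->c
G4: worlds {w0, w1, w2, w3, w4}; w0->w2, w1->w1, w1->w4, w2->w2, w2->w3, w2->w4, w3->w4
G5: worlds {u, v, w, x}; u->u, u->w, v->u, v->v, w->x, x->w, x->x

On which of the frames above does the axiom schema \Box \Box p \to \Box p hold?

G5

The schema corresponds to density: \forall x \forall y (Rxy \to \exists z (Rxz \wedge Rzy)).
G1: fails — Ruv but no z with Ruz and Rzv.
G2: fails — Rw4w2 but no z with Rw4z and Rzw2.
G3: fails — Rba but no z with Rbz and Rza.
G4: fails — Rw3w4 but no z with Rw3z and Rzw4.
G5: satisfies the condition.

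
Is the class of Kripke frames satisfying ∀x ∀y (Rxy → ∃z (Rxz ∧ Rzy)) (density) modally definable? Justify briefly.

Yes, by □□p → □p

The condition is density. A defining modal formula is □□p → □p.
Suppose □□p→□p is valid. Take Rxy and set V(p)={w : xR²w}. Then □□p at x, so □p at x, so p at y, i.e. ∃z(Rxz∧Rzy).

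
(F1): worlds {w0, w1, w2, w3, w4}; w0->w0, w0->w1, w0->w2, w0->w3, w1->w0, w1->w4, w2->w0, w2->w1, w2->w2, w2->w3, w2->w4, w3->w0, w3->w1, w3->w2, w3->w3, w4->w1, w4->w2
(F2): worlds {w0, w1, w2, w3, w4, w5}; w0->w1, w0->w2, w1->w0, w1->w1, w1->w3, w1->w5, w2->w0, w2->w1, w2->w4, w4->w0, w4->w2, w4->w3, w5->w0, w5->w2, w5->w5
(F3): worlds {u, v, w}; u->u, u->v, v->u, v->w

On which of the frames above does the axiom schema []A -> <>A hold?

Frame correspondent (Sahlqvist): forall x exists y Rxy — i.e. seriality.
(F1): satisfies the condition.
(F2): fails — world w3 has no successor.
(F3): fails — world w has no successor.

(F1)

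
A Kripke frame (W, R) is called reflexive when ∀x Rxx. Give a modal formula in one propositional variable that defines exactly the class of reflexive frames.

This is reflexivity; the standard corresponding axiom is T: □q → q.
Suppose □q→q is valid. At any x set V(q)={w : Rxw}. Then □q holds at x, so q holds at x, i.e. Rxx.

□q → q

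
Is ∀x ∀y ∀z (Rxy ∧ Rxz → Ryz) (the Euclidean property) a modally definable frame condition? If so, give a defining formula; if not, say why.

Yes, by ◇r → □◇r

The condition is the Euclidean property. A defining modal formula is ◇r → □◇r.
Suppose ◇r→□◇r is valid. Take Rxy, Rxz and set V(r)={y}. Then ◇r at x, so □◇r at x, so ◇r at z, so some w with Rzw has r; w=y, i.e. Rzy. By symmetry of the argument, Ryz.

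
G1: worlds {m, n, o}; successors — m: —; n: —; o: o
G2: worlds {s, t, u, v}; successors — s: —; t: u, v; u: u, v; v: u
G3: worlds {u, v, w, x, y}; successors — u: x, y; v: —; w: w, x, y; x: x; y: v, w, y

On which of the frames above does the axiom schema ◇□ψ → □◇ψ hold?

Frame correspondent (Sahlqvist): ∀x ∀y ∀z (Rxy ∧ Rxz → ∃w (Ryw ∧ Rzw)) — i.e. convergence.
G1: ✓.
G2: ✓.
G3: fails — Rux and Ruy but x and y have no common successor.

G1, G2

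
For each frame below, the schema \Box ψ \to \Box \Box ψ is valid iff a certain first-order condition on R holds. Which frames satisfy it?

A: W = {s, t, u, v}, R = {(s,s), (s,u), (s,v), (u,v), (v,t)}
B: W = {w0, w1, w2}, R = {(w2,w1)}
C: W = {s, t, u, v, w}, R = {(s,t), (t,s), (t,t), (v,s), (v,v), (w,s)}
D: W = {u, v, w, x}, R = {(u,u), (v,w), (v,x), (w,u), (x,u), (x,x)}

B

Frame correspondent (Sahlqvist): \forall x \forall y \forall z (Rxy \wedge Ryz \to Rxz) — i.e. transitivity.
A: fails — Ruv and Rvt but not Rut.
B: satisfies the condition.
C: fails — Rvs and Rst but not Rvt.
D: fails — Rvw and Rwu but not Rvu.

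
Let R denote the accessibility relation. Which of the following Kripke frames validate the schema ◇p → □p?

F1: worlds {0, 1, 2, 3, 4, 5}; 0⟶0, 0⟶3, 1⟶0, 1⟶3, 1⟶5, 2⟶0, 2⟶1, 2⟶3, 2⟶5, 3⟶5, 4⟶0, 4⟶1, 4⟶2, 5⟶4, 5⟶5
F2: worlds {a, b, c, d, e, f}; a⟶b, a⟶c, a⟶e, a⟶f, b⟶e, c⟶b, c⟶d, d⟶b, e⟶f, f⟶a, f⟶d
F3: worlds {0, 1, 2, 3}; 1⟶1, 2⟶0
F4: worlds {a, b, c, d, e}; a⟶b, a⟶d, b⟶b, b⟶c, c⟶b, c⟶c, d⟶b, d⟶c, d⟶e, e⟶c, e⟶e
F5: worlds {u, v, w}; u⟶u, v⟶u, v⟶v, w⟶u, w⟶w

This is the axiom for partial functionality; its first-order frame correspondent is ∀x ∀y ∀z (Rxy ∧ Rxz → y = z).
F1: fails — 0 sees both 0 and 3.
F2: fails — a sees both b and c.
F3: ✓.
F4: fails — a sees both b and d.
F5: fails — v sees both u and v.
Valid on: F3.

F3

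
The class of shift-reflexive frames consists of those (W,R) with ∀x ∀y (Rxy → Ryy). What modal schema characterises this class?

□(□s → s)

A defining formula is □(□s → s) (the T□ axiom).
Suppose □(□s→s) is valid. Take Rxy and set V(s)={w : Ryw}. Then at y, □s holds; since □(□s→s) at x, □s→s at y, so s at y, i.e. Ryy.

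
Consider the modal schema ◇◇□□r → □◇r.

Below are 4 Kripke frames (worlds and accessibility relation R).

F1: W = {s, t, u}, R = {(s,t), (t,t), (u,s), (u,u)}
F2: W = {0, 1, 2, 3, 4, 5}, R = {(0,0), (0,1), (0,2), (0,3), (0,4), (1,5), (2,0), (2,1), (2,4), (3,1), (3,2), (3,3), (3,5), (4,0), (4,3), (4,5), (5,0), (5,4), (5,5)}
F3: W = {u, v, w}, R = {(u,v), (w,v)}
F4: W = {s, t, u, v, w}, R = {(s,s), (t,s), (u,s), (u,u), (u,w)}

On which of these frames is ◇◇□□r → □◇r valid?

The schema corresponds to a generalized confluence (Geach) condition: ∀x ∀y ∀z ((xR²y ∧ xRz) → ∃w (yR²w ∧ zRw)).
F1: fails — uR²s, uRu but no w with sR²w and uRw.
F2: satisfies the condition.
F3: satisfies the condition.
F4: fails — uR²s, uRw but no w* with sR²w* and wRw*.

F2, F3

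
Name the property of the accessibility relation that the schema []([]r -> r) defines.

shift-reflexivity

Suppose □(□r→r) is valid. Take Rxy and set V(r)={w : Ryw}. Then at y, □r holds; since □(□r→r) at x, □r→r at y, so r at y, i.e. Ryy.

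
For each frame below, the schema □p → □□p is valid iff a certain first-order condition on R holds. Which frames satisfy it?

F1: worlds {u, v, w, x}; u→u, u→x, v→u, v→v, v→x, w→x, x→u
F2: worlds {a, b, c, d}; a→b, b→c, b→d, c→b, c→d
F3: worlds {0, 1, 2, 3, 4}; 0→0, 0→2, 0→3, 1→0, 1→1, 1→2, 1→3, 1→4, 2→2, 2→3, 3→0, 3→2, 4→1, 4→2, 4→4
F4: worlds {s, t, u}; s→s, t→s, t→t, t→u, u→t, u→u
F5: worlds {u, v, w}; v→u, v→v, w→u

F5

Frame correspondent (Sahlqvist): ∀x ∀y ∀z (Rxy ∧ Ryz → Rxz) — i.e. transitivity.
F1: fails — Rwx and Rxu but not Rwu.
F2: fails — Rbc and Rcb but not Rbb.
F3: fails — R32 and R23 but not R33.
F4: fails — Rut and Rts but not Rus.
F5: ✓.
Valid on: F5.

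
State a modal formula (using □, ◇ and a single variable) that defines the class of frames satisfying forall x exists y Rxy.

□s → ◇s

This is seriality; the standard corresponding axiom is D: □s → ◇s.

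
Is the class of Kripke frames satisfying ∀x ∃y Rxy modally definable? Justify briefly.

Yes: it is seriality, defined by the D schema □p → ◇p.

Yes, by □p → ◇p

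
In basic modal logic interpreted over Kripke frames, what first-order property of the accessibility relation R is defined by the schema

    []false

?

emptiness of R

This schema is the Ver axiom.
Its frame correspondent is emptiness of R — forall x forall y ~Rxy.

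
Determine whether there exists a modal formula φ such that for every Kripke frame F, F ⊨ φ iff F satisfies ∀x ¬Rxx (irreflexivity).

If a class were modally definable it would be closed under surjective bounded morphisms (Goldblatt–Thomason).
The 2-cycle (worlds a,b with a→b→a) is irreflexive, and the map sending every world to a single reflexive point • is a surjective bounded morphism (forth: every edge maps to (•,•); back: every world has a successor). So any modal formula valid on the 2-cycle is also valid on the reflexive point, which is not irreflexive.
So the class is not modally definable.

Not definable by any modal formula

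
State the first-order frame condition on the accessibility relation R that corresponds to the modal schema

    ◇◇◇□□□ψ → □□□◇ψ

∀x ∀y ∀z ((xR³y ∧ xR³z) → ∃w (yR³w ∧ zRw))

This is a Sahlqvist (Geach-type) schema ◇^3□^3ψ → □^3◇^1ψ.
Minimal-valuation argument: fix x; take any y with xR^3y and any z with xR^3z. Set V(ψ) to the set of worlds R-reachable from y in exactly 3 steps. Then □^3ψ holds at y, so the antecedent holds at x; validity forces ◇^1ψ at z, giving a w with zR^1w and yR^3w.
First-order correspondent: ∀x ∀y ∀z ((xR³y ∧ xR³z) → ∃w (yR³w ∧ zRw)).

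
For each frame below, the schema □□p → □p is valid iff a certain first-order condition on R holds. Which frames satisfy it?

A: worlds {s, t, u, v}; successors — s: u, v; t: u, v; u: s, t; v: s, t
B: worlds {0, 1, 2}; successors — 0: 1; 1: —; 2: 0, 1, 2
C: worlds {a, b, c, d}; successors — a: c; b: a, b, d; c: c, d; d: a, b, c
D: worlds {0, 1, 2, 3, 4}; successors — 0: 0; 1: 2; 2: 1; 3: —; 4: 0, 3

The schema corresponds to density: ∀x ∀y (Rxy → ∃z (Rxz ∧ Rzy)).
A: fails — Rtv but no z with Rtz and Rzv.
B: fails — R01 but no z with R0z and Rz1.
C: ✓.
D: fails — R12 but no z with R1z and Rz2.
Valid on: C.

C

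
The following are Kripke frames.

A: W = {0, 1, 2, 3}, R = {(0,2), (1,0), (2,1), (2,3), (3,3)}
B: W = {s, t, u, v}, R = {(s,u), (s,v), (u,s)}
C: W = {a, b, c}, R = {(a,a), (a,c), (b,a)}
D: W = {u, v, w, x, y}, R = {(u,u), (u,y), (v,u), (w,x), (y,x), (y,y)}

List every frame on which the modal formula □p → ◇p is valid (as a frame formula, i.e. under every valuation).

The schema corresponds to seriality: ∀x ∃y Rxy.
A: holds.
B: fails — world t has no successor.
C: fails — world c has no successor.
D: fails — world x has no successor.

A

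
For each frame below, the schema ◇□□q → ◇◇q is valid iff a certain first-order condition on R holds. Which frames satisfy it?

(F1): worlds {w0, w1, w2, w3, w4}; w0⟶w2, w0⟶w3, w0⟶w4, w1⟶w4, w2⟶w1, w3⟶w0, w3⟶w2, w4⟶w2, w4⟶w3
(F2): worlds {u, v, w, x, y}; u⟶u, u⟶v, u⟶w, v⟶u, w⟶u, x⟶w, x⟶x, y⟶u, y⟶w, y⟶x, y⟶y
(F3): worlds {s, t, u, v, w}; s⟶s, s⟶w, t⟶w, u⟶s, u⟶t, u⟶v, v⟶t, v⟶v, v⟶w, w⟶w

(F2), (F3)

Frame correspondent (Sahlqvist): ∀x ∀y (xRy → ∃w (yR²w ∧ xR²w)) — i.e. a generalized confluence (Geach) condition.
(F1): fails — w0Rw2 but no w with w2R²w and w0R²w.
(F2): holds.
(F3): holds.
Valid on: (F2), (F3).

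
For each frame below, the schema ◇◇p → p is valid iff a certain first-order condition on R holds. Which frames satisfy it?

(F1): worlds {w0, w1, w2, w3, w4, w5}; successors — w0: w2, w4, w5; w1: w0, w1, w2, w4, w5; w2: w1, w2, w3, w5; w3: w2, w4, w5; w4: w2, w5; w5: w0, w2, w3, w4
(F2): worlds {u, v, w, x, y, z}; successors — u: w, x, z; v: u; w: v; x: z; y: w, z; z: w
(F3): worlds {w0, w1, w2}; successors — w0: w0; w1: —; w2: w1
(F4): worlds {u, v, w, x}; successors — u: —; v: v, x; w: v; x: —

(F3)

Frame correspondent (Sahlqvist): ∀x ∀y (xR²y → ∃w (y = w ∧ x = w)) — i.e. a generalized confluence (Geach) condition.
(F1): fails — w0R²w1 but w1 ≠ w0.
(F2): fails — uR²v but v ≠ u.
(F3): satisfies the condition.
(F4): fails — vR²x but x ≠ v.
Valid on: (F3).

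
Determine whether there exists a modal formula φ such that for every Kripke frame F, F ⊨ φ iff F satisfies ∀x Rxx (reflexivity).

Yes, by □p → p

This is a Sahlqvist condition; the T axiom □p → p defines it.
Suppose □p→p is valid. At any x set V(p)={w : Rxw}. Then □p holds at x, so p holds at x, i.e. Rxx.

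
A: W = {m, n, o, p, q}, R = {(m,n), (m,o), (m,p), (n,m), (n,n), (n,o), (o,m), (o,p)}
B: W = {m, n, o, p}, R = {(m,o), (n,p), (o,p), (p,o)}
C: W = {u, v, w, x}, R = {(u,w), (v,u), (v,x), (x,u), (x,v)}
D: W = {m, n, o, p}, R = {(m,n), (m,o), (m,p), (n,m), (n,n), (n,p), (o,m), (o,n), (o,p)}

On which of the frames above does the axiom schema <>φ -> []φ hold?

This is the axiom for partial functionality; its first-order frame correspondent is forall x forall y forall z (Rxy & Rxz -> y = z).
A: fails — m sees both n and o.
B: condition met.
C: fails — v sees both u and x.
D: fails — m sees both n and o.

B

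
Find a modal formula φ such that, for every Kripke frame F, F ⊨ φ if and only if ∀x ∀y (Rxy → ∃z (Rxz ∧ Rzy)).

The condition is density. The C4 schema □□ψ → □ψ defines it.

□□ψ → □ψ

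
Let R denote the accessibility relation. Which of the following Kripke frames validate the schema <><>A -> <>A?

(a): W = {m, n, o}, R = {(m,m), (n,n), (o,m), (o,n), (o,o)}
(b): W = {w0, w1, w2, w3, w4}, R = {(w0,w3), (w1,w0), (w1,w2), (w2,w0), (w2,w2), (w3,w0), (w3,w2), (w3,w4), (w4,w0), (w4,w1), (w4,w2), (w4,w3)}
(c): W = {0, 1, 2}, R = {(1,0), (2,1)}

(a)

This is the axiom for transitivity; its first-order frame correspondent is forall x forall y forall z (Rxy & Ryz -> Rxz).
(a): holds.
(b): fails — Rw1w0 and Rw0w3 but not Rw1w3.
(c): fails — R21 and R10 but not R20.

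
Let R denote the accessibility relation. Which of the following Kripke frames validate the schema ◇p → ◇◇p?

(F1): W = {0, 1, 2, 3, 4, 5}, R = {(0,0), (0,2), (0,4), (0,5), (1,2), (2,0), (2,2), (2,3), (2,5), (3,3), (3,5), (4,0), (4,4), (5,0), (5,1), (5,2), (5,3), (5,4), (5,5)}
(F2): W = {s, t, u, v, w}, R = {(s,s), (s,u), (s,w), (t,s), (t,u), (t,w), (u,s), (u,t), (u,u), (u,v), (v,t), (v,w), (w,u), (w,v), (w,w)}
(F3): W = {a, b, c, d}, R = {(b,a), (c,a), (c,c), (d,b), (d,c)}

The schema corresponds to a generalized confluence (Geach) condition: ∀x ∀y (xRy → ∃w (y = w ∧ xR²w)).
(F1): satisfies the condition.
(F2): fails — vRt but no w* with t=w* and vR²w*.
(F3): fails — bRa but no w with a=w and bR²w.
Valid on: (F1).

(F1)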